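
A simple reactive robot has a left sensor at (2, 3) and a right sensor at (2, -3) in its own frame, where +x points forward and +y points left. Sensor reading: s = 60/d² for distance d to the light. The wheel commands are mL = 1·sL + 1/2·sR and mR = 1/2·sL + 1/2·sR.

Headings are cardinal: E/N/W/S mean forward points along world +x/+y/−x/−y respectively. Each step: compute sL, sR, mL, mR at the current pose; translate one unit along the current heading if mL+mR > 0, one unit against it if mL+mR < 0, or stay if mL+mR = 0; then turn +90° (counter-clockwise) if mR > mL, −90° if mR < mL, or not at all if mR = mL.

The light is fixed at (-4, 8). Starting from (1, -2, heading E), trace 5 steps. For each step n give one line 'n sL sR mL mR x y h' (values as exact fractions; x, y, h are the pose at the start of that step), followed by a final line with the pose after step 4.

0 30/49 30/109 4005/5341 2370/5341 1 -2 E
1 4/15 20/51 118/255 28/85 2 -2 S
2 15/53 3/4 279/424 219/424 2 -3 W
3 12/17 12/29 450/493 276/493 1 -3 N
4 30/49 30/109 4005/5341 2370/5341 1 -2 E
final 2 -2 S

n=0: pose=(1,-2,E); sL=30/49, sR=30/109; mL=4005/5341, mR=2370/5341; mL+mR=6375/5341 → advance +1; mR−mL=-15/49 → turn -1·90°
n=1: pose=(2,-2,S); sL=4/15, sR=20/51; mL=118/255, mR=28/85; mL+mR=202/255 → advance +1; mR−mL=-2/15 → turn -1·90°
n=2: pose=(2,-3,W); sL=15/53, sR=3/4; mL=279/424, mR=219/424; mL+mR=249/212 → advance +1; mR−mL=-15/106 → turn -1·90°
n=3: pose=(1,-3,N); sL=12/17, sR=12/29; mL=450/493, mR=276/493; mL+mR=726/493 → advance +1; mR−mL=-6/17 → turn -1·90°
n=4: pose=(1,-2,E); sL=30/49, sR=30/109; mL=4005/5341, mR=2370/5341; mL+mR=6375/5341 → advance +1; mR−mL=-15/49 → turn -1·90°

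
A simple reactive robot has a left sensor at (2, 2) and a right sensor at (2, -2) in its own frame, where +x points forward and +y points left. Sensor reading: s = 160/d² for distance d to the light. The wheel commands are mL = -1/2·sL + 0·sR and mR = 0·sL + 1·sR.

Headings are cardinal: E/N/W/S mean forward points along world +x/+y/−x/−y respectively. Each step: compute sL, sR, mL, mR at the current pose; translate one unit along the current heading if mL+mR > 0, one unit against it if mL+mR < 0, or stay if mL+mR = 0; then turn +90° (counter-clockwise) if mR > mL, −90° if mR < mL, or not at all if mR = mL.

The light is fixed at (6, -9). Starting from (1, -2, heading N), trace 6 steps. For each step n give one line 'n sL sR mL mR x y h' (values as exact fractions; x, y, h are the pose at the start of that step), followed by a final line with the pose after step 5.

n=0: pose=(1,-2,N); sL=16/13, sR=16/9; mL=-8/13, mR=16/9; mL+mR=136/117 → advance +1; mR−mL=280/117 → turn +1·90°
n=1: pose=(1,-1,W); sL=32/17, sR=160/149; mL=-16/17, mR=160/149; mL+mR=336/2533 → advance +1; mR−mL=5104/2533 → turn +1·90°
n=2: pose=(0,-1,S); sL=40/13, sR=8/5; mL=-20/13, mR=8/5; mL+mR=4/65 → advance +1; mR−mL=204/65 → turn +1·90°
n=3: pose=(0,-2,E); sL=160/97, sR=160/41; mL=-80/97, mR=160/41; mL+mR=12240/3977 → advance +1; mR−mL=18800/3977 → turn +1·90°
n=4: pose=(1,-2,N); sL=16/13, sR=16/9; mL=-8/13, mR=16/9; mL+mR=136/117 → advance +1; mR−mL=280/117 → turn +1·90°
n=5: pose=(1,-1,W); sL=32/17, sR=160/149; mL=-16/17, mR=160/149; mL+mR=336/2533 → advance +1; mR−mL=5104/2533 → turn +1·90°

0 16/13 16/9 -8/13 16/9 1 -2 N
1 32/17 160/149 -16/17 160/149 1 -1 W
2 40/13 8/5 -20/13 8/5 0 -1 S
3 160/97 160/41 -80/97 160/41 0 -2 E
4 16/13 16/9 -8/13 16/9 1 -2 N
5 32/17 160/149 -16/17 160/149 1 -1 W
final 0 -1 S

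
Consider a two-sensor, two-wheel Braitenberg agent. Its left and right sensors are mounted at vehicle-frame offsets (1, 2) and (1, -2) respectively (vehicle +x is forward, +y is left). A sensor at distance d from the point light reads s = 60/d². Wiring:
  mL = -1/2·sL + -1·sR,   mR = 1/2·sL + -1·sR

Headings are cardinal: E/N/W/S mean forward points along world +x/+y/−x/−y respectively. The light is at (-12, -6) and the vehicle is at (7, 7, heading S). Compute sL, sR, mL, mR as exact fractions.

left sensor world pos  = (9, 6); dL² = 585
right sensor world pos = (5, 6); dR² = 433
sL = 60/585 = 4/39
sR = 60/433 = 60/433
mL = -1/2·sL + -1·sR = -3206/16887
mR = 1/2·sL + -1·sR = -1474/16887

4/39 60/433 -3206/16887 -1474/16887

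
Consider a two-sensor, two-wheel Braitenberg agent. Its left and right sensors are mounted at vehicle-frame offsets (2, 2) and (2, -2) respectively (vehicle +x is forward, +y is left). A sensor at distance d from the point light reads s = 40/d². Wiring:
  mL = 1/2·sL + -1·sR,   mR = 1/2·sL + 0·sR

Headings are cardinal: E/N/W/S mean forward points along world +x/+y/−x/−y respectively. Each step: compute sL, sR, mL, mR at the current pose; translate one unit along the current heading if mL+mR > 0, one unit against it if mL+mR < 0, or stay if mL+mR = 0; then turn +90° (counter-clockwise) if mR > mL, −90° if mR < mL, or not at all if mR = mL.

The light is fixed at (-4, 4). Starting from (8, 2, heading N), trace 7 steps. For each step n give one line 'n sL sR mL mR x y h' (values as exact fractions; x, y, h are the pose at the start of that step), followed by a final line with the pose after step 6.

n=0: pose=(8,2,N); sL=2/5, sR=10/49; mL=-1/245, mR=1/5; mL+mR=48/245 → advance +1; mR−mL=10/49 → turn +1·90°
n=1: pose=(8,3,W); sL=40/109, sR=40/101; mL=-2340/11009, mR=20/109; mL+mR=-320/11009 → advance -1; mR−mL=40/101 → turn +1·90°
n=2: pose=(9,3,S); sL=20/117, sR=4/13; mL=-2/9, mR=10/117; mL+mR=-16/117 → advance -1; mR−mL=4/13 → turn +1·90°
n=3: pose=(9,4,E); sL=40/229, sR=40/229; mL=-20/229, mR=20/229; mL+mR=0 → advance +0; mR−mL=40/229 → turn +1·90°
n=4: pose=(9,4,N); sL=8/25, sR=40/229; mL=-84/5725, mR=4/25; mL+mR=832/5725 → advance +1; mR−mL=40/229 → turn +1·90°
n=5: pose=(9,5,W); sL=20/61, sR=4/13; mL=-114/793, mR=10/61; mL+mR=16/793 → advance +1; mR−mL=4/13 → turn +1·90°
n=6: pose=(8,5,S); sL=40/197, sR=40/101; mL=-5860/19897, mR=20/197; mL+mR=-3840/19897 → advance -1; mR−mL=40/101 → turn +1·90°

0 2/5 10/49 -1/245 1/5 8 2 N
1 40/109 40/101 -2340/11009 20/109 8 3 W
2 20/117 4/13 -2/9 10/117 9 3 S
3 40/229 40/229 -20/229 20/229 9 4 E
4 8/25 40/229 -84/5725 4/25 9 4 N
5 20/61 4/13 -114/793 10/61 9 5 W
6 40/197 40/101 -5860/19897 20/197 8 5 S
final 8 6 E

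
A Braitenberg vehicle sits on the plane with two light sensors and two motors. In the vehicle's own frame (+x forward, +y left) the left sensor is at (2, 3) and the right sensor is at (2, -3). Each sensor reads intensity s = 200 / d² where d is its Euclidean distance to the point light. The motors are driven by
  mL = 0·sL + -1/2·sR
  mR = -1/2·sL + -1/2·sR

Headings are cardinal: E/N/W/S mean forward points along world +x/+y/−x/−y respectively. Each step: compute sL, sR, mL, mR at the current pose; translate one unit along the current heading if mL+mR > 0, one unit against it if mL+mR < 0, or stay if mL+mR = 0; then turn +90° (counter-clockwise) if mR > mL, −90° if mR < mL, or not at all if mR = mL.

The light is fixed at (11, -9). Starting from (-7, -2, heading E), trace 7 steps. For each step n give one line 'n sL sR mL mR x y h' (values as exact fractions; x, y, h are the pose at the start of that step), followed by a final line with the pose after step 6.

n=0: pose=(-7,-2,E); sL=50/89, sR=25/34; mL=-25/68, mR=-3925/6052; mL+mR=-3075/3026 → advance -1; mR−mL=-25/89 → turn -1·90°
n=1: pose=(-8,-2,S); sL=200/281, sR=200/509; mL=-100/509, mR=-79000/143029; mL+mR=-107100/143029 → advance -1; mR−mL=-100/281 → turn -1·90°
n=2: pose=(-8,-1,W); sL=100/233, sR=100/281; mL=-50/281, mR=-25700/65473; mL+mR=-37350/65473 → advance -1; mR−mL=-50/233 → turn -1·90°
n=3: pose=(-7,-1,N); sL=200/541, sR=8/13; mL=-4/13, mR=-3464/7033; mL+mR=-5628/7033 → advance -1; mR−mL=-100/541 → turn -1·90°
n=4: pose=(-7,-2,E); sL=50/89, sR=25/34; mL=-25/68, mR=-3925/6052; mL+mR=-3075/3026 → advance -1; mR−mL=-25/89 → turn -1·90°
n=5: pose=(-8,-2,S); sL=200/281, sR=200/509; mL=-100/509, mR=-79000/143029; mL+mR=-107100/143029 → advance -1; mR−mL=-100/281 → turn -1·90°
n=6: pose=(-8,-1,W); sL=100/233, sR=100/281; mL=-50/281, mR=-25700/65473; mL+mR=-37350/65473 → advance -1; mR−mL=-50/233 → turn -1·90°

0 50/89 25/34 -25/68 -3925/6052 -7 -2 E
1 200/281 200/509 -100/509 -79000/143029 -8 -2 S
2 100/233 100/281 -50/281 -25700/65473 -8 -1 W
3 200/541 8/13 -4/13 -3464/7033 -7 -1 N
4 50/89 25/34 -25/68 -3925/6052 -7 -2 E
5 200/281 200/509 -100/509 -79000/143029 -8 -2 S
6 100/233 100/281 -50/281 -25700/65473 -8 -1 W
final -7 -1 N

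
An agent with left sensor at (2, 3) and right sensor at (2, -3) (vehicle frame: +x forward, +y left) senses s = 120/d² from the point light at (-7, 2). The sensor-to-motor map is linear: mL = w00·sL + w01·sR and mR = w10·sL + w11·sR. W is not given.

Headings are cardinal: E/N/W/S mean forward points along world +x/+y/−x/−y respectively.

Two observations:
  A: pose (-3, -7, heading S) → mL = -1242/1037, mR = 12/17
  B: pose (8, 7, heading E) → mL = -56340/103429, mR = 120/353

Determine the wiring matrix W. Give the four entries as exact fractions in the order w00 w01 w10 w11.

-1 -1/2 1 0

obs A: pose=(-3,-7,S) → sL=12/17, sR=60/61, mL=-1242/1037, mR=12/17
obs B: pose=(8,7,E) → sL=120/353, sR=120/293, mL=-56340/103429, mR=120/353
sensor matrix S = [[12/17, 60/61], [120/353, 120/293]]; det S = -4855680/107255873
solve [mL_A; mL_B] = S·[w00; w01] and [mR_A; mR_B] = S·[w10; w11]:
  w00 = -1, w01 = -1/2, w10 = 1, w11 = 0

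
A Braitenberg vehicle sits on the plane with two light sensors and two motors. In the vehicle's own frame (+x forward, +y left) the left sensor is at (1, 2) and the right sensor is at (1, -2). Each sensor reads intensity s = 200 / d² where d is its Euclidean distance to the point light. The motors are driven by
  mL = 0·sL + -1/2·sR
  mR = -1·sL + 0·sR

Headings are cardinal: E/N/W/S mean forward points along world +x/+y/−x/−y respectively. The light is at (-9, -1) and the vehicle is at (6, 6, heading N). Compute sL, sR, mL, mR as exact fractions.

200/233 200/353 -100/353 -200/233

left sensor world pos  = (4, 7); dL² = 233
right sensor world pos = (8, 7); dR² = 353
sL = 200/233 = 200/233
sR = 200/353 = 200/353
mL = 0·sL + -1/2·sR = -100/353
mR = -1·sL + 0·sR = -200/233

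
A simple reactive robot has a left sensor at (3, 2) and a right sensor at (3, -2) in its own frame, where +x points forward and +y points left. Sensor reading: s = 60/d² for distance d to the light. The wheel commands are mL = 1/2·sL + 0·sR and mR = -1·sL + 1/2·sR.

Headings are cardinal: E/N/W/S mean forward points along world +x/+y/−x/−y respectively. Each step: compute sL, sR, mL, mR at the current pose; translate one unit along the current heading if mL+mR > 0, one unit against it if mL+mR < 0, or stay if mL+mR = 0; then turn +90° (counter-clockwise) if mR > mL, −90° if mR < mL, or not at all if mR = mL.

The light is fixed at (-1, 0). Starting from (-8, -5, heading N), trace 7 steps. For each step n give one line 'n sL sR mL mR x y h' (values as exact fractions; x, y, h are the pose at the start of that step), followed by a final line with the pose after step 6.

0 12/17 60/29 6/17 162/493 -8 -5 N
1 3 15/13 3/2 -63/26 -8 -4 E
2 12/17 60/149 6/17 -1278/2533 -9 -4 S
3 30/73 30/61 15/73 -735/4453 -9 -3 W
4 60/121 60/49 30/121 690/5929 -10 -3 N
5 5/3 15/13 5/6 -85/78 -10 -2 E
6 60/89 60/169 30/89 -7470/15041 -11 -2 S
final -11 -1 W

n=0: pose=(-8,-5,N); sL=12/17, sR=60/29; mL=6/17, mR=162/493; mL+mR=336/493 → advance +1; mR−mL=-12/493 → turn -1·90°
n=1: pose=(-8,-4,E); sL=3, sR=15/13; mL=3/2, mR=-63/26; mL+mR=-12/13 → advance -1; mR−mL=-51/13 → turn -1·90°
n=2: pose=(-9,-4,S); sL=12/17, sR=60/149; mL=6/17, mR=-1278/2533; mL+mR=-384/2533 → advance -1; mR−mL=-2172/2533 → turn -1·90°
n=3: pose=(-9,-3,W); sL=30/73, sR=30/61; mL=15/73, mR=-735/4453; mL+mR=180/4453 → advance +1; mR−mL=-1650/4453 → turn -1·90°
n=4: pose=(-10,-3,N); sL=60/121, sR=60/49; mL=30/121, mR=690/5929; mL+mR=2160/5929 → advance +1; mR−mL=-780/5929 → turn -1·90°
n=5: pose=(-10,-2,E); sL=5/3, sR=15/13; mL=5/6, mR=-85/78; mL+mR=-10/39 → advance -1; mR−mL=-25/13 → turn -1·90°
n=6: pose=(-11,-2,S); sL=60/89, sR=60/169; mL=30/89, mR=-7470/15041; mL+mR=-2400/15041 → advance -1; mR−mL=-12540/15041 → turn -1·90°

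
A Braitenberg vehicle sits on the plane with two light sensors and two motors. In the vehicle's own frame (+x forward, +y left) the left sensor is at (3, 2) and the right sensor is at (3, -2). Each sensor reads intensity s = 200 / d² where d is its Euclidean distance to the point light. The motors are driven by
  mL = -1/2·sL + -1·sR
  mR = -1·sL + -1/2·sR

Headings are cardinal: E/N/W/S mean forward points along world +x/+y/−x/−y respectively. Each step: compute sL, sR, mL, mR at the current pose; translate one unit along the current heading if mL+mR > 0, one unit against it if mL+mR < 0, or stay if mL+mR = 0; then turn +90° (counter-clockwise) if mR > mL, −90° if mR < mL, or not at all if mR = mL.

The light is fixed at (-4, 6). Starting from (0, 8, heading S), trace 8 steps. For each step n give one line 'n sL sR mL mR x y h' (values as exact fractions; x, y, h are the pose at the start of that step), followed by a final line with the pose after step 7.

n=0: pose=(0,8,S); sL=200/37, sR=40; mL=-1580/37, mR=-940/37; mL+mR=-2520/37 → advance -1; mR−mL=640/37 → turn +1·90°
n=1: pose=(0,9,E); sL=100/37, sR=4; mL=-198/37, mR=-174/37; mL+mR=-372/37 → advance -1; mR−mL=24/37 → turn +1·90°
n=2: pose=(-1,9,N); sL=200/37, sR=200/61; mL=-13500/2257, mR=-15900/2257; mL+mR=-29400/2257 → advance -1; mR−mL=-2400/2257 → turn -1·90°
n=3: pose=(-1,8,E); sL=50/13, sR=50/9; mL=-875/117, mR=-775/117; mL+mR=-550/39 → advance -1; mR−mL=100/117 → turn +1·90°
n=4: pose=(-2,8,N); sL=8, sR=200/41; mL=-364/41, mR=-428/41; mL+mR=-792/41 → advance -1; mR−mL=-64/41 → turn -1·90°
n=5: pose=(-2,7,E); sL=100/17, sR=100/13; mL=-2350/221, mR=-2150/221; mL+mR=-4500/221 → advance -1; mR−mL=200/221 → turn +1·90°
n=6: pose=(-3,7,N); sL=200/17, sR=8; mL=-236/17, mR=-268/17; mL+mR=-504/17 → advance -1; mR−mL=-32/17 → turn -1·90°
n=7: pose=(-3,6,E); sL=10, sR=10; mL=-15, mR=-15; mL+mR=-30 → advance -1; mR−mL=0 → turn +0·90°

0 200/37 40 -1580/37 -940/37 0 8 S
1 100/37 4 -198/37 -174/37 0 9 E
2 200/37 200/61 -13500/2257 -15900/2257 -1 9 N
3 50/13 50/9 -875/117 -775/117 -1 8 E
4 8 200/41 -364/41 -428/41 -2 8 N
5 100/17 100/13 -2350/221 -2150/221 -2 7 E
6 200/17 8 -236/17 -268/17 -3 7 N
7 10 10 -15 -15 -3 6 E
final -4 6 E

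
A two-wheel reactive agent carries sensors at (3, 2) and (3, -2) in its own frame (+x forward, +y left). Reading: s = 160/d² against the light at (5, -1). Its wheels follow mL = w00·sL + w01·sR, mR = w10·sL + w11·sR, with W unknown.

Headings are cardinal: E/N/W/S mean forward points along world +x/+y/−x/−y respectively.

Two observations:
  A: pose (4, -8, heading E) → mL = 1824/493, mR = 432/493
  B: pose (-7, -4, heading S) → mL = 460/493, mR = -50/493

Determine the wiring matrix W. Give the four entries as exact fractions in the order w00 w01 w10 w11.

obs A: pose=(4,-8,E) → sL=160/29, sR=32/17, mL=1824/493, mR=432/493
obs B: pose=(-7,-4,S) → sL=20/17, sR=20/29, mL=460/493, mR=-50/493
sensor matrix S = [[160/29, 32/17], [20/17, 20/29]]; det S = 386560/243049
solve [mL_A; mL_B] = S·[w00; w01] and [mR_A; mR_B] = S·[w10; w11]:
  w00 = 1/2, w01 = 1/2, w10 = 1/2, w11 = -1

1/2 1/2 1/2 -1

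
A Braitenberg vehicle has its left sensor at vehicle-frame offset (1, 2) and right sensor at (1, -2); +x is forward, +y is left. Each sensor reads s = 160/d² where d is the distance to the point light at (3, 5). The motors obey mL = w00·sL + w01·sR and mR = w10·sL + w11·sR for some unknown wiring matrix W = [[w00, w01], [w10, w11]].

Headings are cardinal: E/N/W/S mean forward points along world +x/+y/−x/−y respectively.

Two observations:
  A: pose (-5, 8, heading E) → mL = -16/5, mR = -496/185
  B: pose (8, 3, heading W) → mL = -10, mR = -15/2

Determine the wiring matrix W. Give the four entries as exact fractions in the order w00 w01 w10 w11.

0 -1 -1/2 -1/2

obs A: pose=(-5,8,E) → sL=80/37, sR=16/5, mL=-16/5, mR=-496/185
obs B: pose=(8,3,W) → sL=5, sR=10, mL=-10, mR=-15/2
sensor matrix S = [[80/37, 16/5], [5, 10]]; det S = 208/37
solve [mL_A; mL_B] = S·[w00; w01] and [mR_A; mR_B] = S·[w10; w11]:
  w00 = 0, w01 = -1, w10 = -1/2, w11 = -1/2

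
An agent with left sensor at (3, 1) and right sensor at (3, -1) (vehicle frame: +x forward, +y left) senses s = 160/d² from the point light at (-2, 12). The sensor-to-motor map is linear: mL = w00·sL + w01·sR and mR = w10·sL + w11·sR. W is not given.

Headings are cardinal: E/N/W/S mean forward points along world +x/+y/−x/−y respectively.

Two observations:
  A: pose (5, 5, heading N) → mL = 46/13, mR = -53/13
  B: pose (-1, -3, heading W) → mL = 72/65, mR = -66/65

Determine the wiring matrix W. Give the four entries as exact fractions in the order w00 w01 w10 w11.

1/2 1 -1 -1/2

obs A: pose=(5,5,N) → sL=40/13, sR=2, mL=46/13, mR=-53/13
obs B: pose=(-1,-3,W) → sL=8/13, sR=4/5, mL=72/65, mR=-66/65
sensor matrix S = [[40/13, 2], [8/13, 4/5]]; det S = 16/13
solve [mL_A; mL_B] = S·[w00; w01] and [mR_A; mR_B] = S·[w10; w11]:
  w00 = 1/2, w01 = 1, w10 = -1, w11 = -1/2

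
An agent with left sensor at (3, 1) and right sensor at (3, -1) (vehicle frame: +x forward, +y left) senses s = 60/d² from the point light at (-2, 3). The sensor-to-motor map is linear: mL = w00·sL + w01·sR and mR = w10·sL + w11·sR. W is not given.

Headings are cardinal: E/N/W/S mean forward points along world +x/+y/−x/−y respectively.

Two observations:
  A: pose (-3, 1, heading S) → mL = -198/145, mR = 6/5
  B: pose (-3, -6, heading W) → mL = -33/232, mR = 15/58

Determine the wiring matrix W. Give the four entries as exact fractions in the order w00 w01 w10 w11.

-1 1/2 1/2 0

obs A: pose=(-3,1,S) → sL=12/5, sR=60/29, mL=-198/145, mR=6/5
obs B: pose=(-3,-6,W) → sL=15/29, sR=3/4, mL=-33/232, mR=15/58
sensor matrix S = [[12/5, 60/29], [15/29, 3/4]]; det S = 3069/4205
solve [mL_A; mL_B] = S·[w00; w01] and [mR_A; mR_B] = S·[w10; w11]:
  w00 = -1, w01 = 1/2, w10 = 1/2, w11 = 0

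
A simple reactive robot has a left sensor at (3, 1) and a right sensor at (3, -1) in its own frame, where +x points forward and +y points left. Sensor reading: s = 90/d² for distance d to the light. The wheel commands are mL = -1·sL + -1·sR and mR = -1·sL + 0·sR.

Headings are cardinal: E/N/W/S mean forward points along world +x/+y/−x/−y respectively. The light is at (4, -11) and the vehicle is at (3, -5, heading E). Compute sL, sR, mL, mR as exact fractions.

left sensor world pos  = (6, -4); dL² = 53
right sensor world pos = (6, -6); dR² = 29
sL = 90/53 = 90/53
sR = 90/29 = 90/29
mL = -1·sL + -1·sR = -7380/1537
mR = -1·sL + 0·sR = -90/53

90/53 90/29 -7380/1537 -90/53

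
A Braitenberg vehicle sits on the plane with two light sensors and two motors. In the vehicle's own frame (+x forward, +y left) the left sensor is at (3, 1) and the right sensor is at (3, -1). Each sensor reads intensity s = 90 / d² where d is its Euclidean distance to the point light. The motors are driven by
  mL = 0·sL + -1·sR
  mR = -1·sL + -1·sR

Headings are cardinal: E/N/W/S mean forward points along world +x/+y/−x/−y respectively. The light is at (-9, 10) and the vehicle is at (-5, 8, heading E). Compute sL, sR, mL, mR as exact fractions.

left sensor world pos  = (-2, 9); dL² = 50
right sensor world pos = (-2, 7); dR² = 58
sL = 90/50 = 9/5
sR = 90/58 = 45/29
mL = 0·sL + -1·sR = -45/29
mR = -1·sL + -1·sR = -486/145

9/5 45/29 -45/29 -486/145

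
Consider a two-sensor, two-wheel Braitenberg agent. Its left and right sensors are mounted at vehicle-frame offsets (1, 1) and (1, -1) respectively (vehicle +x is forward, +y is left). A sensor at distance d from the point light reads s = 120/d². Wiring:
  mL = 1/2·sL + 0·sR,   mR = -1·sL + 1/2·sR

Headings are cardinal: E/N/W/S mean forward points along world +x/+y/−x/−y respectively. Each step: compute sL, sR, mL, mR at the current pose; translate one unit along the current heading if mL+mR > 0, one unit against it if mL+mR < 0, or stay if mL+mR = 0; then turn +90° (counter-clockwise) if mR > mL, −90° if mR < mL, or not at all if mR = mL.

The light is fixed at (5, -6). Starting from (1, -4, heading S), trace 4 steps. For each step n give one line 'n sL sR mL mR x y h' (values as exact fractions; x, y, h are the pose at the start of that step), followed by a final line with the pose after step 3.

n=0: pose=(1,-4,S); sL=12, sR=60/13; mL=6, mR=-126/13; mL+mR=-48/13 → advance -1; mR−mL=-204/13 → turn -1·90°
n=1: pose=(1,-3,W); sL=120/29, sR=120/41; mL=60/29, mR=-3180/1189; mL+mR=-720/1189 → advance -1; mR−mL=-5640/1189 → turn -1·90°
n=2: pose=(2,-3,N); sL=15/4, sR=6; mL=15/8, mR=-3/4; mL+mR=9/8 → advance +1; mR−mL=-21/8 → turn -1·90°
n=3: pose=(2,-2,E); sL=120/29, sR=120/13; mL=60/29, mR=180/377; mL+mR=960/377 → advance +1; mR−mL=-600/377 → turn -1·90°

0 12 60/13 6 -126/13 1 -4 S
1 120/29 120/41 60/29 -3180/1189 1 -3 W
2 15/4 6 15/8 -3/4 2 -3 N
3 120/29 120/13 60/29 180/377 2 -2 E
final 3 -2 S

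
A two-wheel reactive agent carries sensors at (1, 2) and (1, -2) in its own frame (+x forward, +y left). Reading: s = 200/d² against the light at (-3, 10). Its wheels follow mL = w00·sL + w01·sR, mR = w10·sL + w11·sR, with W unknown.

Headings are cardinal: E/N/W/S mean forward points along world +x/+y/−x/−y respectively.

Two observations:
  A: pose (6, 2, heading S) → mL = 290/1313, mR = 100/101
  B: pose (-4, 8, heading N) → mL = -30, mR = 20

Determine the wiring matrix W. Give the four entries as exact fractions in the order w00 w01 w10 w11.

obs A: pose=(6,2,S) → sL=100/101, sR=20/13, mL=290/1313, mR=100/101
obs B: pose=(-4,8,N) → sL=20, sR=100, mL=-30, mR=20
sensor matrix S = [[100/101, 20/13], [20, 100]]; det S = 89600/1313
solve [mL_A; mL_B] = S·[w00; w01] and [mR_A; mR_B] = S·[w10; w11]:
  w00 = 1, w01 = -1/2, w10 = 1, w11 = 0

1 -1/2 1 0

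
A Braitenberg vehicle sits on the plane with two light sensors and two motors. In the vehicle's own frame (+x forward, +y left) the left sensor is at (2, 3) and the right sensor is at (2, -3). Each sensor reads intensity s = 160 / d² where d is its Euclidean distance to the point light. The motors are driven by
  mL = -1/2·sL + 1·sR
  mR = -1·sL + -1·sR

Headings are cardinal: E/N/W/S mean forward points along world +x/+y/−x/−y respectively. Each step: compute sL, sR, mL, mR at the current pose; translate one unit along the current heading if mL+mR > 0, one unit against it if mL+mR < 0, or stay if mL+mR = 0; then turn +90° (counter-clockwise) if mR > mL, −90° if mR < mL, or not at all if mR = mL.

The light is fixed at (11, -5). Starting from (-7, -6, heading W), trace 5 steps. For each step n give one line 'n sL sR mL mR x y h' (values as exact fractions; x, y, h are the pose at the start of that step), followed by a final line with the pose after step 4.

n=0: pose=(-7,-6,W); sL=5/13, sR=40/101; mL=535/2626, mR=-1025/1313; mL+mR=-15/26 → advance -1; mR−mL=-2585/2626 → turn -1·90°
n=1: pose=(-6,-6,N); sL=160/401, sR=160/197; mL=48400/78997, mR=-95680/78997; mL+mR=-240/401 → advance -1; mR−mL=-144080/78997 → turn -1·90°
n=2: pose=(-6,-7,E); sL=80/113, sR=16/25; mL=808/2825, mR=-3808/2825; mL+mR=-120/113 → advance -1; mR−mL=-4616/2825 → turn -1·90°
n=3: pose=(-7,-7,S); sL=160/241, sR=160/457; mL=2000/110137, mR=-111680/110137; mL+mR=-240/241 → advance -1; mR−mL=-113680/110137 → turn -1·90°
n=4: pose=(-7,-6,W); sL=5/13, sR=40/101; mL=535/2626, mR=-1025/1313; mL+mR=-15/26 → advance -1; mR−mL=-2585/2626 → turn -1·90°

0 5/13 40/101 535/2626 -1025/1313 -7 -6 W
1 160/401 160/197 48400/78997 -95680/78997 -6 -6 N
2 80/113 16/25 808/2825 -3808/2825 -6 -7 E
3 160/241 160/457 2000/110137 -111680/110137 -7 -7 S
4 5/13 40/101 535/2626 -1025/1313 -7 -6 W
final -6 -6 N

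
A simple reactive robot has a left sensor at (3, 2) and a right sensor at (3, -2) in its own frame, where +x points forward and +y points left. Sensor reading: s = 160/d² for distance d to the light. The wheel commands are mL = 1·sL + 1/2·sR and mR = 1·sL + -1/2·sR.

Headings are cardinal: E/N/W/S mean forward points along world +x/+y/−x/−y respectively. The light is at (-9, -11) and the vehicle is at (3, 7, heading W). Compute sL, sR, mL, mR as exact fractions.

left sensor world pos  = (0, 5); dL² = 337
right sensor world pos = (0, 9); dR² = 481
sL = 160/337 = 160/337
sR = 160/481 = 160/481
mL = 1·sL + 1/2·sR = 103920/162097
mR = 1·sL + -1/2·sR = 50000/162097

160/337 160/481 103920/162097 50000/162097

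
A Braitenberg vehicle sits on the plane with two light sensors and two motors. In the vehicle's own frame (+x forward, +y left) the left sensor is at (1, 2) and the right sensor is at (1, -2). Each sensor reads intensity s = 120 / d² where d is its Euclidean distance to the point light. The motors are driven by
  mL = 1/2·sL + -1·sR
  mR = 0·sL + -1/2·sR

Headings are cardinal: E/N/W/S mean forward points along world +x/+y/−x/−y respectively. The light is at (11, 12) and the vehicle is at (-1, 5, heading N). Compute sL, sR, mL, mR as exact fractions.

15/29 15/17 -615/986 -15/34

left sensor world pos  = (-3, 6); dL² = 232
right sensor world pos = (1, 6); dR² = 136
sL = 120/232 = 15/29
sR = 120/136 = 15/17
mL = 1/2·sL + -1·sR = -615/986
mR = 0·sL + -1/2·sR = -15/34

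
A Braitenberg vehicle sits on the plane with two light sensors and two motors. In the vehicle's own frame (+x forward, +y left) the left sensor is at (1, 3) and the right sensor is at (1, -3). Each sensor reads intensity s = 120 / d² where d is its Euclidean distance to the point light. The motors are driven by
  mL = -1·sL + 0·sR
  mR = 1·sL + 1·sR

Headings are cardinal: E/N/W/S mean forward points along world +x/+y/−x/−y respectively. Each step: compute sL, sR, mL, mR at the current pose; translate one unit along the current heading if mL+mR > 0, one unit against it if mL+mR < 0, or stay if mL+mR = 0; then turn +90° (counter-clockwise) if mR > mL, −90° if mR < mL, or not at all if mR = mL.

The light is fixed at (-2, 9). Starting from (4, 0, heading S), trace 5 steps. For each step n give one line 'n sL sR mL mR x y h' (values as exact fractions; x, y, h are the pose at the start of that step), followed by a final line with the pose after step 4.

n=0: pose=(4,0,S); sL=120/181, sR=120/109; mL=-120/181, mR=34800/19729; mL+mR=120/109 → advance +1; mR−mL=47880/19729 → turn +1·90°
n=1: pose=(4,-1,E); sL=60/49, sR=60/109; mL=-60/49, mR=9480/5341; mL+mR=60/109 → advance +1; mR−mL=16020/5341 → turn +1·90°
n=2: pose=(5,-1,N); sL=120/97, sR=120/181; mL=-120/97, mR=33360/17557; mL+mR=120/181 → advance +1; mR−mL=55080/17557 → turn +1·90°
n=3: pose=(5,0,W); sL=2/3, sR=5/3; mL=-2/3, mR=7/3; mL+mR=5/3 → advance +1; mR−mL=3 → turn +1·90°
n=4: pose=(4,0,S); sL=120/181, sR=120/109; mL=-120/181, mR=34800/19729; mL+mR=120/109 → advance +1; mR−mL=47880/19729 → turn +1·90°

0 120/181 120/109 -120/181 34800/19729 4 0 S
1 60/49 60/109 -60/49 9480/5341 4 -1 E
2 120/97 120/181 -120/97 33360/17557 5 -1 N
3 2/3 5/3 -2/3 7/3 5 0 W
4 120/181 120/109 -120/181 34800/19729 4 0 S
final 4 -1 E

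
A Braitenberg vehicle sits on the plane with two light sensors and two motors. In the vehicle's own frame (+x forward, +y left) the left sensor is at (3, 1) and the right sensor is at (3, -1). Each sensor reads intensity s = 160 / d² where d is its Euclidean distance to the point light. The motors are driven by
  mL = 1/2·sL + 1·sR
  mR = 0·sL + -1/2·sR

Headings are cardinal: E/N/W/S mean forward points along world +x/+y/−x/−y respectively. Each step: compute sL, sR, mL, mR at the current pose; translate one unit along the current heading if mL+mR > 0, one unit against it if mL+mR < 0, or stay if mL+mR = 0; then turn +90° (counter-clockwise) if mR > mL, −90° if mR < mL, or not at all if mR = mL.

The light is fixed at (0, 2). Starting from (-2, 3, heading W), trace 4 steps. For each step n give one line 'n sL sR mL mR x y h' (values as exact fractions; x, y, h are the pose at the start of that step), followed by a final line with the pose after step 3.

0 32/5 160/29 1264/145 -80/29 -2 3 W
1 5 8 21/2 -4 -3 3 N
2 160/9 160 1520/9 -80 -3 4 E
3 80 16 56 -8 -2 4 S
final -2 3 W

n=0: pose=(-2,3,W); sL=32/5, sR=160/29; mL=1264/145, mR=-80/29; mL+mR=864/145 → advance +1; mR−mL=-1664/145 → turn -1·90°
n=1: pose=(-3,3,N); sL=5, sR=8; mL=21/2, mR=-4; mL+mR=13/2 → advance +1; mR−mL=-29/2 → turn -1·90°
n=2: pose=(-3,4,E); sL=160/9, sR=160; mL=1520/9, mR=-80; mL+mR=800/9 → advance +1; mR−mL=-2240/9 → turn -1·90°
n=3: pose=(-2,4,S); sL=80, sR=16; mL=56, mR=-8; mL+mR=48 → advance +1; mR−mL=-64 → turn -1·90°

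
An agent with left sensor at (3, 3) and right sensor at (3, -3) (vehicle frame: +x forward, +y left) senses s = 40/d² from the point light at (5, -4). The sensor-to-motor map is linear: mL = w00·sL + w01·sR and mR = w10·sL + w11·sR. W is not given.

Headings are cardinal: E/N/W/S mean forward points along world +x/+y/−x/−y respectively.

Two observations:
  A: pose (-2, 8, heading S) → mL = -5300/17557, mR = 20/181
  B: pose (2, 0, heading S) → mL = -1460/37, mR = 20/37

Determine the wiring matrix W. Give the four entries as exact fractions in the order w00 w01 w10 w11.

obs A: pose=(-2,8,S) → sL=40/97, sR=40/181, mL=-5300/17557, mR=20/181
obs B: pose=(2,0,S) → sL=40, sR=40/37, mL=-1460/37, mR=20/37
sensor matrix S = [[40/97, 40/181], [40, 40/37]]; det S = -5452800/649609
solve [mL_A; mL_B] = S·[w00; w01] and [mR_A; mR_B] = S·[w10; w11]:
  w00 = -1, w01 = 1/2, w10 = 0, w11 = 1/2

-1 1/2 0 1/2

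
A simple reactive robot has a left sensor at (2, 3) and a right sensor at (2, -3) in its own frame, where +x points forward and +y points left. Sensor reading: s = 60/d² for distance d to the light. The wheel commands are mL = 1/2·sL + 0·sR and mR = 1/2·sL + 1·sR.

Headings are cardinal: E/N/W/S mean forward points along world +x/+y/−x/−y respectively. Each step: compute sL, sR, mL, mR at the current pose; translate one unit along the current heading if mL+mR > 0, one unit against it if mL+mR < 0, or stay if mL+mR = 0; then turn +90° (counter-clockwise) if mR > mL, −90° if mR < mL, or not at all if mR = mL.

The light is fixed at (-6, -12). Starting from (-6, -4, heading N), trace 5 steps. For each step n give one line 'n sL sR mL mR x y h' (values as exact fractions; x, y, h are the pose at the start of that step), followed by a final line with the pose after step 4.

n=0: pose=(-6,-4,N); sL=60/109, sR=60/109; mL=30/109, mR=90/109; mL+mR=120/109 → advance +1; mR−mL=60/109 → turn +1·90°
n=1: pose=(-6,-3,W); sL=3/2, sR=15/37; mL=3/4, mR=171/148; mL+mR=141/74 → advance +1; mR−mL=15/37 → turn +1·90°
n=2: pose=(-7,-3,S); sL=60/53, sR=12/13; mL=30/53, mR=1026/689; mL+mR=1416/689 → advance +1; mR−mL=12/13 → turn +1·90°
n=3: pose=(-7,-4,E); sL=30/61, sR=30/13; mL=15/61, mR=2025/793; mL+mR=2220/793 → advance +1; mR−mL=30/13 → turn +1·90°
n=4: pose=(-6,-4,N); sL=60/109, sR=60/109; mL=30/109, mR=90/109; mL+mR=120/109 → advance +1; mR−mL=60/109 → turn +1·90°

0 60/109 60/109 30/109 90/109 -6 -4 N
1 3/2 15/37 3/4 171/148 -6 -3 W
2 60/53 12/13 30/53 1026/689 -7 -3 S
3 30/61 30/13 15/61 2025/793 -7 -4 E
4 60/109 60/109 30/109 90/109 -6 -4 N
final -6 -3 W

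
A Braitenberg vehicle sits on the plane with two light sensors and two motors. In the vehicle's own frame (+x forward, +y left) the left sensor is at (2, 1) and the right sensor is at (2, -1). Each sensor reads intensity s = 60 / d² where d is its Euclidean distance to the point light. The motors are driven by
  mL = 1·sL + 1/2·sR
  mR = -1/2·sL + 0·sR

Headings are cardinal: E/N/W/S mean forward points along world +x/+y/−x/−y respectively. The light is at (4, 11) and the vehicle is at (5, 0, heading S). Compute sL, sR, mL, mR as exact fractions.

left sensor world pos  = (6, -2); dL² = 173
right sensor world pos = (4, -2); dR² = 169
sL = 60/173 = 60/173
sR = 60/169 = 60/169
mL = 1·sL + 1/2·sR = 15330/29237
mR = -1/2·sL + 0·sR = -30/173

60/173 60/169 15330/29237 -30/173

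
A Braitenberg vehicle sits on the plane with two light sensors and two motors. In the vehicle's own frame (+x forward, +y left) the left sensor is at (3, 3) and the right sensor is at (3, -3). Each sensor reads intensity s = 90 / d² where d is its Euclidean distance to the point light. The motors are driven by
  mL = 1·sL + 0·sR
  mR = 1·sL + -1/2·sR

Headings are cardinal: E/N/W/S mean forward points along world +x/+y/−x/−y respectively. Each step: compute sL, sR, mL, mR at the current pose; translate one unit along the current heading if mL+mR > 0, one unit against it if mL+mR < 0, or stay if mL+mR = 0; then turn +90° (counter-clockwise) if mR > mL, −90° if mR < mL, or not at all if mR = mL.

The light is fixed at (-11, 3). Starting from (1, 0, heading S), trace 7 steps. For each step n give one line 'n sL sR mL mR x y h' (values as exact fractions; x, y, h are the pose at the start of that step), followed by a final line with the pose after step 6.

n=0: pose=(1,0,S); sL=10/29, sR=10/13; mL=10/29, mR=-15/377; mL+mR=115/377 → advance +1; mR−mL=-5/13 → turn -1·90°
n=1: pose=(1,-1,W); sL=9/13, sR=45/41; mL=9/13, mR=153/1066; mL+mR=891/1066 → advance +1; mR−mL=-45/82 → turn -1·90°
n=2: pose=(0,-1,N); sL=18/13, sR=90/197; mL=18/13, mR=2961/2561; mL+mR=6507/2561 → advance +1; mR−mL=-45/197 → turn -1·90°
n=3: pose=(0,0,E); sL=45/98, sR=45/116; mL=45/98, mR=3015/11368; mL+mR=8235/11368 → advance +1; mR−mL=-45/232 → turn -1·90°
n=4: pose=(1,0,S); sL=10/29, sR=10/13; mL=10/29, mR=-15/377; mL+mR=115/377 → advance +1; mR−mL=-5/13 → turn -1·90°
n=5: pose=(1,-1,W); sL=9/13, sR=45/41; mL=9/13, mR=153/1066; mL+mR=891/1066 → advance +1; mR−mL=-45/82 → turn -1·90°
n=6: pose=(0,-1,N); sL=18/13, sR=90/197; mL=18/13, mR=2961/2561; mL+mR=6507/2561 → advance +1; mR−mL=-45/197 → turn -1·90°

0 10/29 10/13 10/29 -15/377 1 0 S
1 9/13 45/41 9/13 153/1066 1 -1 W
2 18/13 90/197 18/13 2961/2561 0 -1 N
3 45/98 45/116 45/98 3015/11368 0 0 E
4 10/29 10/13 10/29 -15/377 1 0 S
5 9/13 45/41 9/13 153/1066 1 -1 W
6 18/13 90/197 18/13 2961/2561 0 -1 N
final 0 0 E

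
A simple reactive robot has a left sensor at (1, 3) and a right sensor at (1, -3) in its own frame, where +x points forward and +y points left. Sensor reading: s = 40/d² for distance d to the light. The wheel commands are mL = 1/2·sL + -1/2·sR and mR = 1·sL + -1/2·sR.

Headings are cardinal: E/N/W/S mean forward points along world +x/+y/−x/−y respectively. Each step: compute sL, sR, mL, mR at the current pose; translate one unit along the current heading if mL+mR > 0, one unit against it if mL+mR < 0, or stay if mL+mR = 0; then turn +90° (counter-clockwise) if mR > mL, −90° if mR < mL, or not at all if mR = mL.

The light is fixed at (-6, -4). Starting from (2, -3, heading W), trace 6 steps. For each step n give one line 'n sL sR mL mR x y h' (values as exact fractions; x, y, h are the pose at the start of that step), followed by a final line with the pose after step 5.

0 40/53 8/13 48/689 308/689 2 -3 W
1 2/5 5/2 -21/20 -17/20 1 -3 S
2 40/89 8/13 -96/1157 164/1157 1 -2 E
3 20/17 4/13 96/221 226/221 2 -2 N
4 40/49 8/17 144/833 484/833 2 -1 W
5 5/13 2 -21/26 -8/13 1 -1 S
final 1 0 E

n=0: pose=(2,-3,W); sL=40/53, sR=8/13; mL=48/689, mR=308/689; mL+mR=356/689 → advance +1; mR−mL=20/53 → turn +1·90°
n=1: pose=(1,-3,S); sL=2/5, sR=5/2; mL=-21/20, mR=-17/20; mL+mR=-19/10 → advance -1; mR−mL=1/5 → turn +1·90°
n=2: pose=(1,-2,E); sL=40/89, sR=8/13; mL=-96/1157, mR=164/1157; mL+mR=68/1157 → advance +1; mR−mL=20/89 → turn +1·90°
n=3: pose=(2,-2,N); sL=20/17, sR=4/13; mL=96/221, mR=226/221; mL+mR=322/221 → advance +1; mR−mL=10/17 → turn +1·90°
n=4: pose=(2,-1,W); sL=40/49, sR=8/17; mL=144/833, mR=484/833; mL+mR=628/833 → advance +1; mR−mL=20/49 → turn +1·90°
n=5: pose=(1,-1,S); sL=5/13, sR=2; mL=-21/26, mR=-8/13; mL+mR=-37/26 → advance -1; mR−mL=5/26 → turn +1·90°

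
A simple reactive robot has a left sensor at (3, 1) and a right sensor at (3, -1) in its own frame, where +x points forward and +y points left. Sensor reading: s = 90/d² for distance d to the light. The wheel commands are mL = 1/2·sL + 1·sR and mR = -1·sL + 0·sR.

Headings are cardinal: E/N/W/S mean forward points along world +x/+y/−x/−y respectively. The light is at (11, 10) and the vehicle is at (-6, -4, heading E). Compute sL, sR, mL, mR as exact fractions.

left sensor world pos  = (-3, -3); dL² = 365
right sensor world pos = (-3, -5); dR² = 421
sL = 90/365 = 18/73
sR = 90/421 = 90/421
mL = 1/2·sL + 1·sR = 10359/30733
mR = -1·sL + 0·sR = -18/73

18/73 90/421 10359/30733 -18/73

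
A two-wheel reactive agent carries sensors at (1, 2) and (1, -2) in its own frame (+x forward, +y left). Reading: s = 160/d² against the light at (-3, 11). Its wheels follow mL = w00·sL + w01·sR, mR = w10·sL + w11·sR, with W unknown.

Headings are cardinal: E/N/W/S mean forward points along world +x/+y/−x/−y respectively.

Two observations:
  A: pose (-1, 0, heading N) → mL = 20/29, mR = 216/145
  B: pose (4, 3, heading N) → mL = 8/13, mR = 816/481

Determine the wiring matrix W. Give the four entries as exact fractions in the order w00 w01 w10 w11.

0 1/2 1/2 1/2

obs A: pose=(-1,0,N) → sL=8/5, sR=40/29, mL=20/29, mR=216/145
obs B: pose=(4,3,N) → sL=80/37, sR=16/13, mL=8/13, mR=816/481
sensor matrix S = [[8/5, 40/29], [80/37, 16/13]]; det S = -70656/69745
solve [mL_A; mL_B] = S·[w00; w01] and [mR_A; mR_B] = S·[w10; w11]:
  w00 = 0, w01 = 1/2, w10 = 1/2, w11 = 1/2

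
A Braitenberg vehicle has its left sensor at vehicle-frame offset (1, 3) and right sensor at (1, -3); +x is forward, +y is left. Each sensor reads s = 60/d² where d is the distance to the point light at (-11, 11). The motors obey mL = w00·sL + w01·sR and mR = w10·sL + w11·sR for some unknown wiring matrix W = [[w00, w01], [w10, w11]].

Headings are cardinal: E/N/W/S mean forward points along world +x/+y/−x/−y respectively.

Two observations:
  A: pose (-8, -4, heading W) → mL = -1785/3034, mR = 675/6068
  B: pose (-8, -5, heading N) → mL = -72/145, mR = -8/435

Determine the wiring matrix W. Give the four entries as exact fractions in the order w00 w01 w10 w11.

-1 -1 -1/2 1/2

obs A: pose=(-8,-4,W) → sL=15/82, sR=15/37, mL=-1785/3034, mR=675/6068
obs B: pose=(-8,-5,N) → sL=4/15, sR=20/87, mL=-72/145, mR=-8/435
sensor matrix S = [[15/82, 15/37], [4/15, 20/87]]; det S = -2906/43993
solve [mL_A; mL_B] = S·[w00; w01] and [mR_A; mR_B] = S·[w10; w11]:
  w00 = -1, w01 = -1, w10 = -1/2, w11 = 1/2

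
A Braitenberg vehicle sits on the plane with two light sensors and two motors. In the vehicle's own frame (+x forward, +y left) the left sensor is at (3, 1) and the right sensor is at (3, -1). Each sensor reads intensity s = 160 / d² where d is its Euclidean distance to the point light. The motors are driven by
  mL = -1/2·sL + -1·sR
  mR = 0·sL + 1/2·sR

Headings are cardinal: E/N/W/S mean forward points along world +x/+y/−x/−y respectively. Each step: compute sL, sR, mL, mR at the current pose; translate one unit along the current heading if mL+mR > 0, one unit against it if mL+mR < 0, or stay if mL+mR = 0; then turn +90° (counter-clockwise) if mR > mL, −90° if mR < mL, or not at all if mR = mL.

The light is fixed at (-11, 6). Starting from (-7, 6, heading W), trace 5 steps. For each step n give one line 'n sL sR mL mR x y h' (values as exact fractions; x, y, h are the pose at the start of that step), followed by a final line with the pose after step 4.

0 80 80 -120 40 -7 6 W
1 32/9 32/5 -368/45 16/5 -6 6 S
2 40/17 5/2 -125/34 5/4 -6 7 E
3 32/5 160/41 -1456/205 80/41 -7 7 N
4 80 80 -120 40 -7 6 W
final -6 6 S

n=0: pose=(-7,6,W); sL=80, sR=80; mL=-120, mR=40; mL+mR=-80 → advance -1; mR−mL=160 → turn +1·90°
n=1: pose=(-6,6,S); sL=32/9, sR=32/5; mL=-368/45, mR=16/5; mL+mR=-224/45 → advance -1; mR−mL=512/45 → turn +1·90°
n=2: pose=(-6,7,E); sL=40/17, sR=5/2; mL=-125/34, mR=5/4; mL+mR=-165/68 → advance -1; mR−mL=335/68 → turn +1·90°
n=3: pose=(-7,7,N); sL=32/5, sR=160/41; mL=-1456/205, mR=80/41; mL+mR=-1056/205 → advance -1; mR−mL=1856/205 → turn +1·90°
n=4: pose=(-7,6,W); sL=80, sR=80; mL=-120, mR=40; mL+mR=-80 → advance -1; mR−mL=160 → turn +1·90°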